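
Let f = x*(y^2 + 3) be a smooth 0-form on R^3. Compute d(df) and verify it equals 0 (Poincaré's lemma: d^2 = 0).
d(df) = 0

Step 1: df = sum_i (∂f/∂x_i) dx_i = (y^2 + 3) dx + (2*x*y) dy + (0) dz.
Step 2: Apply d again. Using the 1-form formula, the coefficient of dx ∧ dy in d(df) is ∂^2 f/∂x ∂y - ∂^2 f/∂y ∂x = (2*y) - (2*y) = 0 (equality of mixed partials for smooth f).
Similarly for dx ∧ dz and dy ∧ dz — all coefficients vanish. So d(df) = 0.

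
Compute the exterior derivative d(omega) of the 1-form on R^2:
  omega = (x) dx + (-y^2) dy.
d(omega) = 0

For a 1-form omega = sum_i f_i dx_i, the exterior derivative is
  d(omega) = sum_{i < j} (∂f_j/∂x_i - ∂f_i/∂x_j) dx_i ∧ dx_j.

Assembling: d(omega) = 0.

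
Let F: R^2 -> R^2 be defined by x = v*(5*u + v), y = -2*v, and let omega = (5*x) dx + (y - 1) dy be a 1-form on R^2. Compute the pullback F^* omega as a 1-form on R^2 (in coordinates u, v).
F^* omega = (25*v^2*(5*u + v)) du + (125*u^2*v + 75*u*v^2 + 10*v^3 + 4*v + 2) dv

Using F^*(f dg) = (f ∘ F) d(g ∘ F), substitute each coordinate x_i by F_i(u, v) in f_i, and replace dx_i by d F_i = (∂F_i/∂u) du + (∂F_i/∂v) dv.
  For the x component: f_1(F) = 5*v*(5*u + v); d F_1 = (5*v) du + (5*u + 2*v) dv
  For the y component: f_2(F) = -2*v - 1; d F_2 = (0) du + (-2) dv
Combining and collecting du, dv coefficients:
  coeff of du: 25*v^2*(5*u + v)
  coeff of dv: 125*u^2*v + 75*u*v^2 + 10*v^3 + 4*v + 2
F^* omega = (25*v^2*(5*u + v)) du + (125*u^2*v + 75*u*v^2 + 10*v^3 + 4*v + 2) dv.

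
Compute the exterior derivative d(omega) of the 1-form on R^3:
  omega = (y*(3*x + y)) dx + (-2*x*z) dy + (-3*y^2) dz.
d(omega) = (-3*x - 2*y - 2*z) dx ∧ dy + (2*x - 6*y) dy ∧ dz

For a 1-form omega = sum_i f_i dx_i, the exterior derivative is
  d(omega) = sum_{i < j} (∂f_j/∂x_i - ∂f_i/∂x_j) dx_i ∧ dx_j.
  coefficient of dx ∧ dy: ∂f_2/∂x - ∂f_1/∂y = ∂(-2*x*z)/∂x - ∂(y*(3*x + y))/∂y = -3*x - 2*y - 2*z
  coefficient of dy ∧ dz: ∂f_3/∂y - ∂f_2/∂z = ∂(-3*y^2)/∂y - ∂(-2*x*z)/∂z = 2*x - 6*y
Assembling: d(omega) = (-3*x - 2*y - 2*z) dx ∧ dy + (2*x - 6*y) dy ∧ dz.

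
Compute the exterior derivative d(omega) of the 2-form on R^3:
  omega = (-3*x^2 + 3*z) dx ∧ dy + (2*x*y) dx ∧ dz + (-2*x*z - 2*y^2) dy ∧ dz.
d(omega) = (-2*x - 2*z + 3) dx ∧ dy ∧ dz

For a 2-form omega = sum_{i<j} g_{ij} dx_i ∧ dx_j, the exterior derivative is
  d(omega) = sum_{i<j} d(g_{ij}) ∧ dx_i ∧ dx_j = sum_{i<j, k} (∂g_{ij}/∂x_k) dx_k ∧ dx_i ∧ dx_j.
Expand each term, using dx_k ∧ dx_i ∧ dx_j = sgn(permutation) dx_{(a)} ∧ dx_{(b)} ∧ dx_{(c)} with (a < b < c) sorted:
  d(-3*x^2 + 3*z) includes (∂/∂z)(-3*x^2 + 3*z) dz = (3) dz, which multiplied by dx ∧ dy gives (3) dx ∧ dy ∧ dz
  d(2*x*y) includes (∂/∂y)(2*x*y) dy = (2*x) dy, which multiplied by dx ∧ dz gives (-2*x) dx ∧ dy ∧ dz
  d(-2*x*z - 2*y^2) includes (∂/∂x)(-2*x*z - 2*y^2) dx = (-2*z) dx, which multiplied by dy ∧ dz gives (-2*z) dx ∧ dy ∧ dz
Collecting like 3-forms: d(omega) = (-2*x - 2*z + 3) dx ∧ dy ∧ dz.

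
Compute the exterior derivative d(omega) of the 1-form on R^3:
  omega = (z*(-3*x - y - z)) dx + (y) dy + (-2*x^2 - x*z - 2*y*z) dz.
d(omega) = (z) dx ∧ dy + (-x + y + z) dx ∧ dz + (-2*z) dy ∧ dz

For a 1-form omega = sum_i f_i dx_i, the exterior derivative is
  d(omega) = sum_{i < j} (∂f_j/∂x_i - ∂f_i/∂x_j) dx_i ∧ dx_j.
  coefficient of dx ∧ dy: ∂f_2/∂x - ∂f_1/∂y = ∂(y)/∂x - ∂(z*(-3*x - y - z))/∂y = z
  coefficient of dx ∧ dz: ∂f_3/∂x - ∂f_1/∂z = ∂(-2*x^2 - x*z - 2*y*z)/∂x - ∂(z*(-3*x - y - z))/∂z = -x + y + z
  coefficient of dy ∧ dz: ∂f_3/∂y - ∂f_2/∂z = ∂(-2*x^2 - x*z - 2*y*z)/∂y - ∂(y)/∂z = -2*z
Assembling: d(omega) = (z) dx ∧ dy + (-x + y + z) dx ∧ dz + (-2*z) dy ∧ dz.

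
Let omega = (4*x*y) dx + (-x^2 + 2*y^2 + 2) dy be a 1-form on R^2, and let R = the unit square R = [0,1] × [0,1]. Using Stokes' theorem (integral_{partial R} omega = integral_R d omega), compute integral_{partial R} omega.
integral_(partial R) omega = -3

Stokes: integral_partial_R omega = integral_R d omega with d omega = (∂Q/∂x - ∂P/∂y) dx ∧ dy.
  ∂Q/∂x = -2*x
  ∂P/∂y = 4*x
  integrand = ∂Q/∂x - ∂P/∂y = -6*x.
Integrating over R: integral_0^1 integral_0^1 (-6*x) dx dy = -3.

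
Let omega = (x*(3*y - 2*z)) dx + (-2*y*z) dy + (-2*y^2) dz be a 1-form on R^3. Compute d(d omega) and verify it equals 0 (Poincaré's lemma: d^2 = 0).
d(d omega) = 0

Step 1: d omega = sum_{i<j} (∂f_j/∂x_i - ∂f_i/∂x_j) dx_i ∧ dx_j:
  coeff of dx ∧ dy: -3*x
  coeff of dx ∧ dz: 2*x
  coeff of dy ∧ dz: -2*y
Step 2: Apply d again to each 2-form coefficient. The only possible 3-form in R^3 is dx ∧ dy ∧ dz, with coefficient
  ∂(coeff of dy∧dz)/∂x - ∂(coeff of dx∧dz)/∂y + ∂(coeff of dx∧dy)/∂z
  = ∂/∂x (-2*y) - ∂/∂y (2*x) + ∂/∂z (-3*x).
Each of these terms simplifies to sums of mixed partials that cancel in pairs. The result is 0 (by equality of mixed partials for smooth functions — Schwarz / Clairaut).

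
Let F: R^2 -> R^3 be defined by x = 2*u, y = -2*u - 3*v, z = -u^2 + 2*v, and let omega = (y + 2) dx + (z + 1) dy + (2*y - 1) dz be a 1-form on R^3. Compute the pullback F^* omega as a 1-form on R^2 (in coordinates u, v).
F^* omega = (10*u^2 + 12*u*v - 2*u - 10*v + 2) du + (3*u^2 - 8*u - 18*v - 5) dv

Using F^*(f dg) = (f ∘ F) d(g ∘ F), substitute each coordinate x_i by F_i(u, v) in f_i, and replace dx_i by d F_i = (∂F_i/∂u) du + (∂F_i/∂v) dv.
  For the x component: f_1(F) = -2*u - 3*v + 2; d F_1 = (2) du + (0) dv
  For the y component: f_2(F) = -u^2 + 2*v + 1; d F_2 = (-2) du + (-3) dv
  For the z component: f_3(F) = -4*u - 6*v - 1; d F_3 = (-2*u) du + (2) dv
Combining and collecting du, dv coefficients:
  coeff of du: 10*u^2 + 12*u*v - 2*u - 10*v + 2
  coeff of dv: 3*u^2 - 8*u - 18*v - 5
F^* omega = (10*u^2 + 12*u*v - 2*u - 10*v + 2) du + (3*u^2 - 8*u - 18*v - 5) dv.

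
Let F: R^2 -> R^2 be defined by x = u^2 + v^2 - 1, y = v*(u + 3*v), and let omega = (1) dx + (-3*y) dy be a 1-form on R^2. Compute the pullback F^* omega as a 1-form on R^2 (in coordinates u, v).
F^* omega = (-3*u*v^2 + 2*u - 9*v^3) du + (v*(-3*u^2 - 27*u*v - 54*v^2 + 2)) dv

Using F^*(f dg) = (f ∘ F) d(g ∘ F), substitute each coordinate x_i by F_i(u, v) in f_i, and replace dx_i by d F_i = (∂F_i/∂u) du + (∂F_i/∂v) dv.
  For the x component: f_1(F) = 1; d F_1 = (2*u) du + (2*v) dv
  For the y component: f_2(F) = 3*v*(-u - 3*v); d F_2 = (v) du + (u + 6*v) dv
Combining and collecting du, dv coefficients:
  coeff of du: -3*u*v^2 + 2*u - 9*v^3
  coeff of dv: v*(-3*u^2 - 27*u*v - 54*v^2 + 2)
F^* omega = (-3*u*v^2 + 2*u - 9*v^3) du + (v*(-3*u^2 - 27*u*v - 54*v^2 + 2)) dv.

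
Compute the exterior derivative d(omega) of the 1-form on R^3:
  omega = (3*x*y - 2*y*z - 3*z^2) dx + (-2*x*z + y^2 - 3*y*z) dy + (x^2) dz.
d(omega) = (-3*x) dx ∧ dy + (2*x + 2*y + 6*z) dx ∧ dz + (2*x + 3*y) dy ∧ dz

For a 1-form omega = sum_i f_i dx_i, the exterior derivative is
  d(omega) = sum_{i < j} (∂f_j/∂x_i - ∂f_i/∂x_j) dx_i ∧ dx_j.
  coefficient of dx ∧ dy: ∂f_2/∂x - ∂f_1/∂y = ∂(-2*x*z + y^2 - 3*y*z)/∂x - ∂(3*x*y - 2*y*z - 3*z^2)/∂y = -3*x
  coefficient of dx ∧ dz: ∂f_3/∂x - ∂f_1/∂z = ∂(x^2)/∂x - ∂(3*x*y - 2*y*z - 3*z^2)/∂z = 2*x + 2*y + 6*z
  coefficient of dy ∧ dz: ∂f_3/∂y - ∂f_2/∂z = ∂(x^2)/∂y - ∂(-2*x*z + y^2 - 3*y*z)/∂z = 2*x + 3*y
Assembling: d(omega) = (-3*x) dx ∧ dy + (2*x + 2*y + 6*z) dx ∧ dz + (2*x + 3*y) dy ∧ dz.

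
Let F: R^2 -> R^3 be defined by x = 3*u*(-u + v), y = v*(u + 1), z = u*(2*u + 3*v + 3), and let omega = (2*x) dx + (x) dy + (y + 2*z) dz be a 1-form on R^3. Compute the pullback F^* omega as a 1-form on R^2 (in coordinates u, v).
F^* omega = (52*u^3 - 17*u^2*v + 36*u^2 + 42*u*v^2 + 43*u*v + 18*u + 3*v^2 + 3*v) du + (3*u*(-3*u^2 + 14*u*v + 5*u + 2*v)) dv

Using F^*(f dg) = (f ∘ F) d(g ∘ F), substitute each coordinate x_i by F_i(u, v) in f_i, and replace dx_i by d F_i = (∂F_i/∂u) du + (∂F_i/∂v) dv.
  For the x component: f_1(F) = 6*u*(-u + v); d F_1 = (-6*u + 3*v) du + (3*u) dv
  For the y component: f_2(F) = 3*u*(-u + v); d F_2 = (v) du + (u + 1) dv
  For the z component: f_3(F) = 4*u^2 + 7*u*v + 6*u + v; d F_3 = (4*u + 3*v + 3) du + (3*u) dv
Combining and collecting du, dv coefficients:
  coeff of du: 52*u^3 - 17*u^2*v + 36*u^2 + 42*u*v^2 + 43*u*v + 18*u + 3*v^2 + 3*v
  coeff of dv: 3*u*(-3*u^2 + 14*u*v + 5*u + 2*v)
F^* omega = (52*u^3 - 17*u^2*v + 36*u^2 + 42*u*v^2 + 43*u*v + 18*u + 3*v^2 + 3*v) du + (3*u*(-3*u^2 + 14*u*v + 5*u + 2*v)) dv.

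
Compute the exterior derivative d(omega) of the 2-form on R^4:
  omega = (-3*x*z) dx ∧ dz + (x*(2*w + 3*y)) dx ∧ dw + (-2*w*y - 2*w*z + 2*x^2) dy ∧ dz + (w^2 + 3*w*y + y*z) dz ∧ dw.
d(omega) = (-3*x) dx ∧ dy ∧ dw + (4*x) dx ∧ dy ∧ dz + (3*w - 2*y - z) dy ∧ dz ∧ dw

For a 2-form omega = sum_{i<j} g_{ij} dx_i ∧ dx_j, the exterior derivative is
  d(omega) = sum_{i<j} d(g_{ij}) ∧ dx_i ∧ dx_j = sum_{i<j, k} (∂g_{ij}/∂x_k) dx_k ∧ dx_i ∧ dx_j.
Expand each term, using dx_k ∧ dx_i ∧ dx_j = sgn(permutation) dx_{(a)} ∧ dx_{(b)} ∧ dx_{(c)} with (a < b < c) sorted:
  d(x*(2*w + 3*y)) includes (∂/∂y)(x*(2*w + 3*y)) dy = (3*x) dy, which multiplied by dx ∧ dw gives (-3*x) dx ∧ dy ∧ dw
  d(-2*w*y - 2*w*z + 2*x^2) includes (∂/∂x)(-2*w*y - 2*w*z + 2*x^2) dx = (4*x) dx, which multiplied by dy ∧ dz gives (4*x) dx ∧ dy ∧ dz
  d(-2*w*y - 2*w*z + 2*x^2) includes (∂/∂w)(-2*w*y - 2*w*z + 2*x^2) dw = (-2*y - 2*z) dw, which multiplied by dy ∧ dz gives (-2*y - 2*z) dy ∧ dz ∧ dw
  d(w^2 + 3*w*y + y*z) includes (∂/∂y)(w^2 + 3*w*y + y*z) dy = (3*w + z) dy, which multiplied by dz ∧ dw gives (3*w + z) dy ∧ dz ∧ dw
Collecting like 3-forms: d(omega) = (-3*x) dx ∧ dy ∧ dw + (4*x) dx ∧ dy ∧ dz + (3*w - 2*y - z) dy ∧ dz ∧ dw.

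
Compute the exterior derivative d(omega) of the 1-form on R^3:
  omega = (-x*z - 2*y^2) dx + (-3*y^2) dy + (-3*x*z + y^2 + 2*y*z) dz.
d(omega) = (4*y) dx ∧ dy + (x - 3*z) dx ∧ dz + (2*y + 2*z) dy ∧ dz

For a 1-form omega = sum_i f_i dx_i, the exterior derivative is
  d(omega) = sum_{i < j} (∂f_j/∂x_i - ∂f_i/∂x_j) dx_i ∧ dx_j.
  coefficient of dx ∧ dy: ∂f_2/∂x - ∂f_1/∂y = ∂(-3*y^2)/∂x - ∂(-x*z - 2*y^2)/∂y = 4*y
  coefficient of dx ∧ dz: ∂f_3/∂x - ∂f_1/∂z = ∂(-3*x*z + y^2 + 2*y*z)/∂x - ∂(-x*z - 2*y^2)/∂z = x - 3*z
  coefficient of dy ∧ dz: ∂f_3/∂y - ∂f_2/∂z = ∂(-3*x*z + y^2 + 2*y*z)/∂y - ∂(-3*y^2)/∂z = 2*y + 2*z
Assembling: d(omega) = (4*y) dx ∧ dy + (x - 3*z) dx ∧ dz + (2*y + 2*z) dy ∧ dz.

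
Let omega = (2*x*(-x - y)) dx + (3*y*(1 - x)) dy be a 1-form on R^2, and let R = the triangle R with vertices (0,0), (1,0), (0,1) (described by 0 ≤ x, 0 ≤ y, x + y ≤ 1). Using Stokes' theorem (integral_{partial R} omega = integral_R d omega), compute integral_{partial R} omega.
integral_(partial R) omega = -1/6

Stokes: integral_partial_R omega = integral_R d omega with d omega = (∂Q/∂x - ∂P/∂y) dx ∧ dy.
  ∂Q/∂x = -3*y
  ∂P/∂y = -2*x
  integrand = ∂Q/∂x - ∂P/∂y = 2*x - 3*y.
Integrating over R: integral_0^1 integral_0^{1-x} (2*x - 3*y) dy dx = -1/6.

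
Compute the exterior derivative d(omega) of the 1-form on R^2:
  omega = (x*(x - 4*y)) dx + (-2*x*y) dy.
d(omega) = (4*x - 2*y) dx ∧ dy

For a 1-form omega = sum_i f_i dx_i, the exterior derivative is
  d(omega) = sum_{i < j} (∂f_j/∂x_i - ∂f_i/∂x_j) dx_i ∧ dx_j.
  coefficient of dx ∧ dy: ∂f_2/∂x - ∂f_1/∂y = ∂(-2*x*y)/∂x - ∂(x*(x - 4*y))/∂y = 4*x - 2*y
Assembling: d(omega) = (4*x - 2*y) dx ∧ dy.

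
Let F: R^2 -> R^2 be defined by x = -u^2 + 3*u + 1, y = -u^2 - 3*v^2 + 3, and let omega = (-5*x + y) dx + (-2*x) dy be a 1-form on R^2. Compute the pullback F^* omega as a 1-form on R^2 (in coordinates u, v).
F^* omega = (-12*u^3 + 54*u^2 + 6*u*v^2 - 37*u - 9*v^2 - 6) du + (12*v*(-u^2 + 3*u + 1)) dv

Using F^*(f dg) = (f ∘ F) d(g ∘ F), substitute each coordinate x_i by F_i(u, v) in f_i, and replace dx_i by d F_i = (∂F_i/∂u) du + (∂F_i/∂v) dv.
  For the x component: f_1(F) = 4*u^2 - 15*u - 3*v^2 - 2; d F_1 = (3 - 2*u) du + (0) dv
  For the y component: f_2(F) = 2*u^2 - 6*u - 2; d F_2 = (-2*u) du + (-6*v) dv
Combining and collecting du, dv coefficients:
  coeff of du: -12*u^3 + 54*u^2 + 6*u*v^2 - 37*u - 9*v^2 - 6
  coeff of dv: 12*v*(-u^2 + 3*u + 1)
F^* omega = (-12*u^3 + 54*u^2 + 6*u*v^2 - 37*u - 9*v^2 - 6) du + (12*v*(-u^2 + 3*u + 1)) dv.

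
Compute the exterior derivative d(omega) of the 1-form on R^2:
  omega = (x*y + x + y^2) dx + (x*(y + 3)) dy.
d(omega) = (-x - y + 3) dx ∧ dy

For a 1-form omega = sum_i f_i dx_i, the exterior derivative is
  d(omega) = sum_{i < j} (∂f_j/∂x_i - ∂f_i/∂x_j) dx_i ∧ dx_j.
  coefficient of dx ∧ dy: ∂f_2/∂x - ∂f_1/∂y = ∂(x*(y + 3))/∂x - ∂(x*y + x + y^2)/∂y = -x - y + 3
Assembling: d(omega) = (-x - y + 3) dx ∧ dy.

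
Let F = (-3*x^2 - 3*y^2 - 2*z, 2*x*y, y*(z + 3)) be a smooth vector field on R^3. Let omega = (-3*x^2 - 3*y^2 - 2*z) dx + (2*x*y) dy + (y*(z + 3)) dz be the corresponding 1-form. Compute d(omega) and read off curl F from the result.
d(omega) = (z + 3) dy ∧ dz + (-2) dz ∧ dx + (8*y) dx ∧ dy; curl F = (z + 3, -2, 8*y)

d omega = sum_{i<j} (∂f_j/∂x_i - ∂f_i/∂x_j) dx_i ∧ dx_j. Under the identification (dy ∧ dz, dz ∧ dx, dx ∧ dy) ↔ (e_x, e_y, e_z), the coefficients are exactly the components of curl F. Compute:
  ∂R/∂y - ∂Q/∂z = (z + 3) - (0) = z + 3
  ∂P/∂z - ∂R/∂x = (-2) - (0) = -2
  ∂Q/∂x - ∂P/∂y = (2*y) - (-6*y) = 8*y.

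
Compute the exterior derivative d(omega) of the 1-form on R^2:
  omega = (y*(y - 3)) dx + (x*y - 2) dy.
d(omega) = (3 - y) dx ∧ dy

For a 1-form omega = sum_i f_i dx_i, the exterior derivative is
  d(omega) = sum_{i < j} (∂f_j/∂x_i - ∂f_i/∂x_j) dx_i ∧ dx_j.
  coefficient of dx ∧ dy: ∂f_2/∂x - ∂f_1/∂y = ∂(x*y - 2)/∂x - ∂(y*(y - 3))/∂y = 3 - y
Assembling: d(omega) = (3 - y) dx ∧ dy.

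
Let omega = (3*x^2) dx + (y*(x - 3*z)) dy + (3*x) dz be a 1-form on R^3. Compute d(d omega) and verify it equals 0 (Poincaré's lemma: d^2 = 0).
d(d omega) = 0

Step 1: d omega = sum_{i<j} (∂f_j/∂x_i - ∂f_i/∂x_j) dx_i ∧ dx_j:
  coeff of dx ∧ dy: y
  coeff of dx ∧ dz: 3
  coeff of dy ∧ dz: 3*y
Step 2: Apply d again to each 2-form coefficient. The only possible 3-form in R^3 is dx ∧ dy ∧ dz, with coefficient
  ∂(coeff of dy∧dz)/∂x - ∂(coeff of dx∧dz)/∂y + ∂(coeff of dx∧dy)/∂z
  = ∂/∂x (3*y) - ∂/∂y (3) + ∂/∂z (y).
Each of these terms simplifies to sums of mixed partials that cancel in pairs. The result is 0 (by equality of mixed partials for smooth functions — Schwarz / Clairaut).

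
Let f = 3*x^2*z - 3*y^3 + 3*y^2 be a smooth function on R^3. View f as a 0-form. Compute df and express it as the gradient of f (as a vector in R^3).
df = (6*x*z) dx + (3*y*(2 - 3*y)) dy + (3*x^2) dz; grad f = (6*x*z, 3*y*(2 - 3*y), 3*x^2)

For a 0-form f, d f = (∂f/∂x) dx + (∂f/∂y) dy + (∂f/∂z) dz. The components of the vector representation are exactly the entries of grad f in Cartesian coordinates:
  ∂f/∂x = 6*x*z
  ∂f/∂y = 3*y*(2 - 3*y)
  ∂f/∂z = 3*x^2.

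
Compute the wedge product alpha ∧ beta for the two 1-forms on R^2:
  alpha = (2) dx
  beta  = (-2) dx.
alpha ∧ beta = 0

Distribute the wedge, using dx_i ∧ dx_j = -dx_j ∧ dx_i and dx_i ∧ dx_i = 0. For each pair (i, j) with i < j, the coefficient of dx_i ∧ dx_j in alpha ∧ beta is (alpha_i * beta_j - alpha_j * beta_i). Collecting: alpha ∧ beta = 0.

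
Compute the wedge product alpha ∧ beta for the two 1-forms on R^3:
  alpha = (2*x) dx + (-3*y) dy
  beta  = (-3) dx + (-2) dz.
alpha ∧ beta = (-4*x) dx ∧ dz + (-9*y) dx ∧ dy + (6*y) dy ∧ dz

Distribute the wedge, using dx_i ∧ dx_j = -dx_j ∧ dx_i and dx_i ∧ dx_i = 0. For each pair (i, j) with i < j, the coefficient of dx_i ∧ dx_j in alpha ∧ beta is (alpha_i * beta_j - alpha_j * beta_i). Collecting: alpha ∧ beta = (-4*x) dx ∧ dz + (-9*y) dx ∧ dy + (6*y) dy ∧ dz.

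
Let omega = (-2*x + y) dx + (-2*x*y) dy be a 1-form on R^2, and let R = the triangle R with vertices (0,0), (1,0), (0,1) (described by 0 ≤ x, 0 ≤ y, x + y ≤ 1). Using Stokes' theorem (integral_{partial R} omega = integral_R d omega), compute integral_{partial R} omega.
integral_(partial R) omega = -5/6

Stokes: integral_partial_R omega = integral_R d omega with d omega = (∂Q/∂x - ∂P/∂y) dx ∧ dy.
  ∂Q/∂x = -2*y
  ∂P/∂y = 1
  integrand = ∂Q/∂x - ∂P/∂y = -2*y - 1.
Integrating over R: integral_0^1 integral_0^{1-x} (-2*y - 1) dy dx = -5/6.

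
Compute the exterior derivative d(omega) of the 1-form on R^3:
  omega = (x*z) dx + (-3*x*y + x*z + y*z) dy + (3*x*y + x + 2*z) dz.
d(omega) = (-3*y + z) dx ∧ dy + (-x + 3*y + 1) dx ∧ dz + (2*x - y) dy ∧ dz

For a 1-form omega = sum_i f_i dx_i, the exterior derivative is
  d(omega) = sum_{i < j} (∂f_j/∂x_i - ∂f_i/∂x_j) dx_i ∧ dx_j.
  coefficient of dx ∧ dy: ∂f_2/∂x - ∂f_1/∂y = ∂(-3*x*y + x*z + y*z)/∂x - ∂(x*z)/∂y = -3*y + z
  coefficient of dx ∧ dz: ∂f_3/∂x - ∂f_1/∂z = ∂(3*x*y + x + 2*z)/∂x - ∂(x*z)/∂z = -x + 3*y + 1
  coefficient of dy ∧ dz: ∂f_3/∂y - ∂f_2/∂z = ∂(3*x*y + x + 2*z)/∂y - ∂(-3*x*y + x*z + y*z)/∂z = 2*x - y
Assembling: d(omega) = (-3*y + z) dx ∧ dy + (-x + 3*y + 1) dx ∧ dz + (2*x - y) dy ∧ dz.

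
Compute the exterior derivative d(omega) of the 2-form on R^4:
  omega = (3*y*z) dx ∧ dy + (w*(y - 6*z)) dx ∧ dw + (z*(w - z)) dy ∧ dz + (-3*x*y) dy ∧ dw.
d(omega) = (3*y) dx ∧ dy ∧ dz + (-w - 3*y) dx ∧ dy ∧ dw + (6*w) dx ∧ dz ∧ dw + (z) dy ∧ dz ∧ dw

For a 2-form omega = sum_{i<j} g_{ij} dx_i ∧ dx_j, the exterior derivative is
  d(omega) = sum_{i<j} d(g_{ij}) ∧ dx_i ∧ dx_j = sum_{i<j, k} (∂g_{ij}/∂x_k) dx_k ∧ dx_i ∧ dx_j.
Expand each term, using dx_k ∧ dx_i ∧ dx_j = sgn(permutation) dx_{(a)} ∧ dx_{(b)} ∧ dx_{(c)} with (a < b < c) sorted:
  d(3*y*z) includes (∂/∂z)(3*y*z) dz = (3*y) dz, which multiplied by dx ∧ dy gives (3*y) dx ∧ dy ∧ dz
  d(w*(y - 6*z)) includes (∂/∂y)(w*(y - 6*z)) dy = (w) dy, which multiplied by dx ∧ dw gives (-w) dx ∧ dy ∧ dw
  d(w*(y - 6*z)) includes (∂/∂z)(w*(y - 6*z)) dz = (-6*w) dz, which multiplied by dx ∧ dw gives (6*w) dx ∧ dz ∧ dw
  d(z*(w - z)) includes (∂/∂w)(z*(w - z)) dw = (z) dw, which multiplied by dy ∧ dz gives (z) dy ∧ dz ∧ dw
  d(-3*x*y) includes (∂/∂x)(-3*x*y) dx = (-3*y) dx, which multiplied by dy ∧ dw gives (-3*y) dx ∧ dy ∧ dw
Collecting like 3-forms: d(omega) = (3*y) dx ∧ dy ∧ dz + (-w - 3*y) dx ∧ dy ∧ dw + (6*w) dx ∧ dz ∧ dw + (z) dy ∧ dz ∧ dw.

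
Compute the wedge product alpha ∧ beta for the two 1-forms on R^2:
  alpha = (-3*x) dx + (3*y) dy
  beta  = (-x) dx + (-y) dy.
alpha ∧ beta = (6*x*y) dx ∧ dy

Distribute the wedge, using dx_i ∧ dx_j = -dx_j ∧ dx_i and dx_i ∧ dx_i = 0. For each pair (i, j) with i < j, the coefficient of dx_i ∧ dx_j in alpha ∧ beta is (alpha_i * beta_j - alpha_j * beta_i). Collecting: alpha ∧ beta = (6*x*y) dx ∧ dy.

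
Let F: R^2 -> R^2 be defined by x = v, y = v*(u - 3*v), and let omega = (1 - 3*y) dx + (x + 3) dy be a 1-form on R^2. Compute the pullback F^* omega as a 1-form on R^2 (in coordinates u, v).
F^* omega = (v*(v + 3)) du + (-2*u*v + 3*u + 3*v^2 - 18*v + 1) dv

Using F^*(f dg) = (f ∘ F) d(g ∘ F), substitute each coordinate x_i by F_i(u, v) in f_i, and replace dx_i by d F_i = (∂F_i/∂u) du + (∂F_i/∂v) dv.
  For the x component: f_1(F) = -3*u*v + 9*v^2 + 1; d F_1 = (0) du + (1) dv
  For the y component: f_2(F) = v + 3; d F_2 = (v) du + (u - 6*v) dv
Combining and collecting du, dv coefficients:
  coeff of du: v*(v + 3)
  coeff of dv: -2*u*v + 3*u + 3*v^2 - 18*v + 1
F^* omega = (v*(v + 3)) du + (-2*u*v + 3*u + 3*v^2 - 18*v + 1) dv.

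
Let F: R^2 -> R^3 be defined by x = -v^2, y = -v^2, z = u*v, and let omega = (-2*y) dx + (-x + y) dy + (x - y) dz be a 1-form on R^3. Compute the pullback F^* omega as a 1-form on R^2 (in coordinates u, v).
F^* omega = (-4*v^3) dv

Using F^*(f dg) = (f ∘ F) d(g ∘ F), substitute each coordinate x_i by F_i(u, v) in f_i, and replace dx_i by d F_i = (∂F_i/∂u) du + (∂F_i/∂v) dv.
  For the x component: f_1(F) = 2*v^2; d F_1 = (0) du + (-2*v) dv
  For the y component: f_2(F) = 0; d F_2 = (0) du + (-2*v) dv
  For the z component: f_3(F) = 0; d F_3 = (v) du + (u) dv
Combining and collecting du, dv coefficients:
  coeff of du: 0
  coeff of dv: -4*v^3
F^* omega = (-4*v^3) dv.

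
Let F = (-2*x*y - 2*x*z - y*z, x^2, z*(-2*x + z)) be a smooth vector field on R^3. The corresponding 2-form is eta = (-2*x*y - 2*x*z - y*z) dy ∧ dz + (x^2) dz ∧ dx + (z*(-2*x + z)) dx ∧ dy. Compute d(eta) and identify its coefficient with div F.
d(eta) = (-2*x - 2*y) dx ∧ dy ∧ dz; div F = -2*x - 2*y

For a 2-form in R^3 of the form above, applying d gives a 3-form with coefficient ∂P/∂x + ∂Q/∂y + ∂R/∂z:
  ∂P/∂x = -2*y - 2*z
  ∂Q/∂y = 0
  ∂R/∂z = -2*x + 2*z
Sum = -2*x - 2*y, which is exactly div F.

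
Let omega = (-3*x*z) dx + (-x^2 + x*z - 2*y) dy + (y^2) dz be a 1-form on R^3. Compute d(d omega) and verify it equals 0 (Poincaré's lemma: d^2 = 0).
d(d omega) = 0

Step 1: d omega = sum_{i<j} (∂f_j/∂x_i - ∂f_i/∂x_j) dx_i ∧ dx_j:
  coeff of dx ∧ dy: -2*x + z
  coeff of dx ∧ dz: 3*x
  coeff of dy ∧ dz: -x + 2*y
Step 2: Apply d again to each 2-form coefficient. The only possible 3-form in R^3 is dx ∧ dy ∧ dz, with coefficient
  ∂(coeff of dy∧dz)/∂x - ∂(coeff of dx∧dz)/∂y + ∂(coeff of dx∧dy)/∂z
  = ∂/∂x (-x + 2*y) - ∂/∂y (3*x) + ∂/∂z (-2*x + z).
Each of these terms simplifies to sums of mixed partials that cancel in pairs. The result is 0 (by equality of mixed partials for smooth functions — Schwarz / Clairaut).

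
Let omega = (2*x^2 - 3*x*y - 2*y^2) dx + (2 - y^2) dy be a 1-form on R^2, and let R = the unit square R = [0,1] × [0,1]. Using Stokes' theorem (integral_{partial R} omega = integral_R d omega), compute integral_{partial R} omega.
integral_(partial R) omega = 7/2

Stokes: integral_partial_R omega = integral_R d omega with d omega = (∂Q/∂x - ∂P/∂y) dx ∧ dy.
  ∂Q/∂x = 0
  ∂P/∂y = -3*x - 4*y
  integrand = ∂Q/∂x - ∂P/∂y = 3*x + 4*y.
Integrating over R: integral_0^1 integral_0^1 (3*x + 4*y) dx dy = 7/2.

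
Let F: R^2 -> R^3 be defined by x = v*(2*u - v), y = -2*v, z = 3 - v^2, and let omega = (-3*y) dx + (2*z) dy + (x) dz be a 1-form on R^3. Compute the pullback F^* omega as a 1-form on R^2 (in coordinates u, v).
F^* omega = (12*v^2) du + (-4*u*v^2 + 12*u*v + 2*v^3 - 8*v^2 - 12) dv

Using F^*(f dg) = (f ∘ F) d(g ∘ F), substitute each coordinate x_i by F_i(u, v) in f_i, and replace dx_i by d F_i = (∂F_i/∂u) du + (∂F_i/∂v) dv.
  For the x component: f_1(F) = 6*v; d F_1 = (2*v) du + (2*u - 2*v) dv
  For the y component: f_2(F) = 6 - 2*v^2; d F_2 = (0) du + (-2) dv
  For the z component: f_3(F) = v*(2*u - v); d F_3 = (0) du + (-2*v) dv
Combining and collecting du, dv coefficients:
  coeff of du: 12*v^2
  coeff of dv: -4*u*v^2 + 12*u*v + 2*v^3 - 8*v^2 - 12
F^* omega = (12*v^2) du + (-4*u*v^2 + 12*u*v + 2*v^3 - 8*v^2 - 12) dv.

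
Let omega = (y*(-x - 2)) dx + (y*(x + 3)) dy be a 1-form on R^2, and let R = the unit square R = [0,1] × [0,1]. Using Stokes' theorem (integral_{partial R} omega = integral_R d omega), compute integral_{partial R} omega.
integral_(partial R) omega = 3

Stokes: integral_partial_R omega = integral_R d omega with d omega = (∂Q/∂x - ∂P/∂y) dx ∧ dy.
  ∂Q/∂x = y
  ∂P/∂y = -x - 2
  integrand = ∂Q/∂x - ∂P/∂y = x + y + 2.
Integrating over R: integral_0^1 integral_0^1 (x + y + 2) dx dy = 3.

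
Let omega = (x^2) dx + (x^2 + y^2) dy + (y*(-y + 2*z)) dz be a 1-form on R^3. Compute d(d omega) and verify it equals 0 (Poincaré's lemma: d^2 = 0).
d(d omega) = 0

Step 1: d omega = sum_{i<j} (∂f_j/∂x_i - ∂f_i/∂x_j) dx_i ∧ dx_j:
  coeff of dx ∧ dy: 2*x
  coeff of dx ∧ dz: 0
  coeff of dy ∧ dz: -2*y + 2*z
Step 2: Apply d again to each 2-form coefficient. The only possible 3-form in R^3 is dx ∧ dy ∧ dz, with coefficient
  ∂(coeff of dy∧dz)/∂x - ∂(coeff of dx∧dz)/∂y + ∂(coeff of dx∧dy)/∂z
  = ∂/∂x (-2*y + 2*z) - ∂/∂y (0) + ∂/∂z (2*x).
Each of these terms simplifies to sums of mixed partials that cancel in pairs. The result is 0 (by equality of mixed partials for smooth functions — Schwarz / Clairaut).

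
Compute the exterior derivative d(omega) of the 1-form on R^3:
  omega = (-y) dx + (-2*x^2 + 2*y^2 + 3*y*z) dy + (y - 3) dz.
d(omega) = (1 - 4*x) dx ∧ dy + (1 - 3*y) dy ∧ dz

For a 1-form omega = sum_i f_i dx_i, the exterior derivative is
  d(omega) = sum_{i < j} (∂f_j/∂x_i - ∂f_i/∂x_j) dx_i ∧ dx_j.
  coefficient of dx ∧ dy: ∂f_2/∂x - ∂f_1/∂y = ∂(-2*x^2 + 2*y^2 + 3*y*z)/∂x - ∂(-y)/∂y = 1 - 4*x
  coefficient of dy ∧ dz: ∂f_3/∂y - ∂f_2/∂z = ∂(y - 3)/∂y - ∂(-2*x^2 + 2*y^2 + 3*y*z)/∂z = 1 - 3*y
Assembling: d(omega) = (1 - 4*x) dx ∧ dy + (1 - 3*y) dy ∧ dz.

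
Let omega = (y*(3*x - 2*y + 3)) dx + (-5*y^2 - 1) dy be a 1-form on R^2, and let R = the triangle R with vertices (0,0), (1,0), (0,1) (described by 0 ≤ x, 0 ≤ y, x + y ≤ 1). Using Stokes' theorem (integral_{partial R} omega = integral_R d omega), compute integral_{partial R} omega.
integral_(partial R) omega = -4/3

Stokes: integral_partial_R omega = integral_R d omega with d omega = (∂Q/∂x - ∂P/∂y) dx ∧ dy.
  ∂Q/∂x = 0
  ∂P/∂y = 3*x - 4*y + 3
  integrand = ∂Q/∂x - ∂P/∂y = -3*x + 4*y - 3.
Integrating over R: integral_0^1 integral_0^{1-x} (-3*x + 4*y - 3) dy dx = -4/3.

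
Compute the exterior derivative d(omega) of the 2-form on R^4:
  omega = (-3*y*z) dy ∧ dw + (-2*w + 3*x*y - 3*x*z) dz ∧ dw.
d(omega) = (3*x + 3*y) dy ∧ dz ∧ dw + (3*y - 3*z) dx ∧ dz ∧ dw

For a 2-form omega = sum_{i<j} g_{ij} dx_i ∧ dx_j, the exterior derivative is
  d(omega) = sum_{i<j} d(g_{ij}) ∧ dx_i ∧ dx_j = sum_{i<j, k} (∂g_{ij}/∂x_k) dx_k ∧ dx_i ∧ dx_j.
Expand each term, using dx_k ∧ dx_i ∧ dx_j = sgn(permutation) dx_{(a)} ∧ dx_{(b)} ∧ dx_{(c)} with (a < b < c) sorted:
  d(-3*y*z) includes (∂/∂z)(-3*y*z) dz = (-3*y) dz, which multiplied by dy ∧ dw gives (3*y) dy ∧ dz ∧ dw
  d(-2*w + 3*x*y - 3*x*z) includes (∂/∂x)(-2*w + 3*x*y - 3*x*z) dx = (3*y - 3*z) dx, which multiplied by dz ∧ dw gives (3*y - 3*z) dx ∧ dz ∧ dw
  d(-2*w + 3*x*y - 3*x*z) includes (∂/∂y)(-2*w + 3*x*y - 3*x*z) dy = (3*x) dy, which multiplied by dz ∧ dw gives (3*x) dy ∧ dz ∧ dw
Collecting like 3-forms: d(omega) = (3*x + 3*y) dy ∧ dz ∧ dw + (3*y - 3*z) dx ∧ dz ∧ dw.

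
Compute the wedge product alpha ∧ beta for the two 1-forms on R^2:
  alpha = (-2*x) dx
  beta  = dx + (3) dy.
alpha ∧ beta = (-6*x) dx ∧ dy

Distribute the wedge, using dx_i ∧ dx_j = -dx_j ∧ dx_i and dx_i ∧ dx_i = 0. For each pair (i, j) with i < j, the coefficient of dx_i ∧ dx_j in alpha ∧ beta is (alpha_i * beta_j - alpha_j * beta_i). Collecting: alpha ∧ beta = (-6*x) dx ∧ dy.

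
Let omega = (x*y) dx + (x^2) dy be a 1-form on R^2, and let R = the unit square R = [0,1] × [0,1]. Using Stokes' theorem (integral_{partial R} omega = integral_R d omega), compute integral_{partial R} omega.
integral_(partial R) omega = 1/2

Stokes: integral_partial_R omega = integral_R d omega with d omega = (∂Q/∂x - ∂P/∂y) dx ∧ dy.
  ∂Q/∂x = 2*x
  ∂P/∂y = x
  integrand = ∂Q/∂x - ∂P/∂y = x.
Integrating over R: integral_0^1 integral_0^1 (x) dx dy = 1/2.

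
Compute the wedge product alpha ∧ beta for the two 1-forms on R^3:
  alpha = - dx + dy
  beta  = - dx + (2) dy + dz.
alpha ∧ beta = (-1) dx ∧ dy + (-1) dx ∧ dz + (1) dy ∧ dz

Distribute the wedge, using dx_i ∧ dx_j = -dx_j ∧ dx_i and dx_i ∧ dx_i = 0. For each pair (i, j) with i < j, the coefficient of dx_i ∧ dx_j in alpha ∧ beta is (alpha_i * beta_j - alpha_j * beta_i). Collecting: alpha ∧ beta = (-1) dx ∧ dy + (-1) dx ∧ dz + (1) dy ∧ dz.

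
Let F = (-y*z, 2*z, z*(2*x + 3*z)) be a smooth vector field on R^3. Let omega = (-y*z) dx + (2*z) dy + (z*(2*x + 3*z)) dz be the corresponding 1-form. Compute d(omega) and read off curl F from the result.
d(omega) = (-2) dy ∧ dz + (-y - 2*z) dz ∧ dx + (z) dx ∧ dy; curl F = (-2, -y - 2*z, z)

d omega = sum_{i<j} (∂f_j/∂x_i - ∂f_i/∂x_j) dx_i ∧ dx_j. Under the identification (dy ∧ dz, dz ∧ dx, dx ∧ dy) ↔ (e_x, e_y, e_z), the coefficients are exactly the components of curl F. Compute:
  ∂R/∂y - ∂Q/∂z = (0) - (2) = -2
  ∂P/∂z - ∂R/∂x = (-y) - (2*z) = -y - 2*z
  ∂Q/∂x - ∂P/∂y = (0) - (-z) = z.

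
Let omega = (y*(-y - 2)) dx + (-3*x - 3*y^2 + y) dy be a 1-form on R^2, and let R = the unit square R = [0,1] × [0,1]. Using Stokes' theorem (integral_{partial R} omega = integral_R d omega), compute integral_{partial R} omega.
integral_(partial R) omega = 0

Stokes: integral_partial_R omega = integral_R d omega with d omega = (∂Q/∂x - ∂P/∂y) dx ∧ dy.
  ∂Q/∂x = -3
  ∂P/∂y = -2*y - 2
  integrand = ∂Q/∂x - ∂P/∂y = 2*y - 1.
Integrating over R: integral_0^1 integral_0^1 (2*y - 1) dx dy = 0.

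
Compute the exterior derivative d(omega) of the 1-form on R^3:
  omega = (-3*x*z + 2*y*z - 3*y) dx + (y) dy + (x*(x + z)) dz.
d(omega) = (3 - 2*z) dx ∧ dy + (5*x - 2*y + z) dx ∧ dz

For a 1-form omega = sum_i f_i dx_i, the exterior derivative is
  d(omega) = sum_{i < j} (∂f_j/∂x_i - ∂f_i/∂x_j) dx_i ∧ dx_j.
  coefficient of dx ∧ dy: ∂f_2/∂x - ∂f_1/∂y = ∂(y)/∂x - ∂(-3*x*z + 2*y*z - 3*y)/∂y = 3 - 2*z
  coefficient of dx ∧ dz: ∂f_3/∂x - ∂f_1/∂z = ∂(x*(x + z))/∂x - ∂(-3*x*z + 2*y*z - 3*y)/∂z = 5*x - 2*y + z
Assembling: d(omega) = (3 - 2*z) dx ∧ dy + (5*x - 2*y + z) dx ∧ dz.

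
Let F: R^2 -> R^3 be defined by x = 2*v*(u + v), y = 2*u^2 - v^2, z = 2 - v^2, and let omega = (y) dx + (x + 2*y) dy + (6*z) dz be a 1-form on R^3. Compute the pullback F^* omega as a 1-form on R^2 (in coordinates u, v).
F^* omega = (16*u^3 + 12*u^2*v - 2*v^3) du + (4*u^3 - 6*u*v^2 + 8*v^3 - 24*v) dv

Using F^*(f dg) = (f ∘ F) d(g ∘ F), substitute each coordinate x_i by F_i(u, v) in f_i, and replace dx_i by d F_i = (∂F_i/∂u) du + (∂F_i/∂v) dv.
  For the x component: f_1(F) = 2*u^2 - v^2; d F_1 = (2*v) du + (2*u + 4*v) dv
  For the y component: f_2(F) = 2*u*(2*u + v); d F_2 = (4*u) du + (-2*v) dv
  For the z component: f_3(F) = 12 - 6*v^2; d F_3 = (0) du + (-2*v) dv
Combining and collecting du, dv coefficients:
  coeff of du: 16*u^3 + 12*u^2*v - 2*v^3
  coeff of dv: 4*u^3 - 6*u*v^2 + 8*v^3 - 24*v
F^* omega = (16*u^3 + 12*u^2*v - 2*v^3) du + (4*u^3 - 6*u*v^2 + 8*v^3 - 24*v) dv.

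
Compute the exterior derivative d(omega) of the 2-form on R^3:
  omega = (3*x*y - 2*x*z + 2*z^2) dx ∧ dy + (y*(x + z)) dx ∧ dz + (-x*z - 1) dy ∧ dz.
d(omega) = (-3*x + 2*z) dx ∧ dy ∧ dz

For a 2-form omega = sum_{i<j} g_{ij} dx_i ∧ dx_j, the exterior derivative is
  d(omega) = sum_{i<j} d(g_{ij}) ∧ dx_i ∧ dx_j = sum_{i<j, k} (∂g_{ij}/∂x_k) dx_k ∧ dx_i ∧ dx_j.
Expand each term, using dx_k ∧ dx_i ∧ dx_j = sgn(permutation) dx_{(a)} ∧ dx_{(b)} ∧ dx_{(c)} with (a < b < c) sorted:
  d(3*x*y - 2*x*z + 2*z^2) includes (∂/∂z)(3*x*y - 2*x*z + 2*z^2) dz = (-2*x + 4*z) dz, which multiplied by dx ∧ dy gives (-2*x + 4*z) dx ∧ dy ∧ dz
  d(y*(x + z)) includes (∂/∂y)(y*(x + z)) dy = (x + z) dy, which multiplied by dx ∧ dz gives (-x - z) dx ∧ dy ∧ dz
  d(-x*z - 1) includes (∂/∂x)(-x*z - 1) dx = (-z) dx, which multiplied by dy ∧ dz gives (-z) dx ∧ dy ∧ dz
Collecting like 3-forms: d(omega) = (-3*x + 2*z) dx ∧ dy ∧ dz.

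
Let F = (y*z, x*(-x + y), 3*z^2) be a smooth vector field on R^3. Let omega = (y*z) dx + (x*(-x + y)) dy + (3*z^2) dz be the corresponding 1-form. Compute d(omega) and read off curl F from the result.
d(omega) = (0) dy ∧ dz + (y) dz ∧ dx + (-2*x + y - z) dx ∧ dy; curl F = (0, y, -2*x + y - z)

d omega = sum_{i<j} (∂f_j/∂x_i - ∂f_i/∂x_j) dx_i ∧ dx_j. Under the identification (dy ∧ dz, dz ∧ dx, dx ∧ dy) ↔ (e_x, e_y, e_z), the coefficients are exactly the components of curl F. Compute:
  ∂R/∂y - ∂Q/∂z = (0) - (0) = 0
  ∂P/∂z - ∂R/∂x = (y) - (0) = y
  ∂Q/∂x - ∂P/∂y = (-2*x + y) - (z) = -2*x + y - z.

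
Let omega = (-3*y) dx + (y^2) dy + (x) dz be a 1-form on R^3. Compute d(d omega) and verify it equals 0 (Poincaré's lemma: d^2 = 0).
d(d omega) = 0

Step 1: d omega = sum_{i<j} (∂f_j/∂x_i - ∂f_i/∂x_j) dx_i ∧ dx_j:
  coeff of dx ∧ dy: 3
  coeff of dx ∧ dz: 1
  coeff of dy ∧ dz: 0
Step 2: Apply d again to each 2-form coefficient. The only possible 3-form in R^3 is dx ∧ dy ∧ dz, with coefficient
  ∂(coeff of dy∧dz)/∂x - ∂(coeff of dx∧dz)/∂y + ∂(coeff of dx∧dy)/∂z
  = ∂/∂x (0) - ∂/∂y (1) + ∂/∂z (3).
Each of these terms simplifies to sums of mixed partials that cancel in pairs. The result is 0 (by equality of mixed partials for smooth functions — Schwarz / Clairaut).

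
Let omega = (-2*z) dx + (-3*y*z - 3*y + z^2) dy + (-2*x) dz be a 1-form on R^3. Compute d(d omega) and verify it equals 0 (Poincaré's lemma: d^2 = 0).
d(d omega) = 0

Step 1: d omega = sum_{i<j} (∂f_j/∂x_i - ∂f_i/∂x_j) dx_i ∧ dx_j:
  coeff of dx ∧ dy: 0
  coeff of dx ∧ dz: 0
  coeff of dy ∧ dz: 3*y - 2*z
Step 2: Apply d again to each 2-form coefficient. The only possible 3-form in R^3 is dx ∧ dy ∧ dz, with coefficient
  ∂(coeff of dy∧dz)/∂x - ∂(coeff of dx∧dz)/∂y + ∂(coeff of dx∧dy)/∂z
  = ∂/∂x (3*y - 2*z) - ∂/∂y (0) + ∂/∂z (0).
Each of these terms simplifies to sums of mixed partials that cancel in pairs. The result is 0 (by equality of mixed partials for smooth functions — Schwarz / Clairaut).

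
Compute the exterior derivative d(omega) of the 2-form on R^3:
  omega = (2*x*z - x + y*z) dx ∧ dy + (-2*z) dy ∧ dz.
d(omega) = (2*x + y) dx ∧ dy ∧ dz

For a 2-form omega = sum_{i<j} g_{ij} dx_i ∧ dx_j, the exterior derivative is
  d(omega) = sum_{i<j} d(g_{ij}) ∧ dx_i ∧ dx_j = sum_{i<j, k} (∂g_{ij}/∂x_k) dx_k ∧ dx_i ∧ dx_j.
Expand each term, using dx_k ∧ dx_i ∧ dx_j = sgn(permutation) dx_{(a)} ∧ dx_{(b)} ∧ dx_{(c)} with (a < b < c) sorted:
  d(2*x*z - x + y*z) includes (∂/∂z)(2*x*z - x + y*z) dz = (2*x + y) dz, which multiplied by dx ∧ dy gives (2*x + y) dx ∧ dy ∧ dz
Collecting like 3-forms: d(omega) = (2*x + y) dx ∧ dy ∧ dz.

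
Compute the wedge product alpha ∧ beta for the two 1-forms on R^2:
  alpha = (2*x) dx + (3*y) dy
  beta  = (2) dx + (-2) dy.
alpha ∧ beta = (-4*x - 6*y) dx ∧ dy

Distribute the wedge, using dx_i ∧ dx_j = -dx_j ∧ dx_i and dx_i ∧ dx_i = 0. For each pair (i, j) with i < j, the coefficient of dx_i ∧ dx_j in alpha ∧ beta is (alpha_i * beta_j - alpha_j * beta_i). Collecting: alpha ∧ beta = (-4*x - 6*y) dx ∧ dy.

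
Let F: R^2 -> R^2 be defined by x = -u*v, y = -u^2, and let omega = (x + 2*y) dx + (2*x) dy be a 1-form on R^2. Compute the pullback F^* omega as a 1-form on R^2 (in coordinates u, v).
F^* omega = (u*v*(6*u + v)) du + (u^2*(2*u + v)) dv

Using F^*(f dg) = (f ∘ F) d(g ∘ F), substitute each coordinate x_i by F_i(u, v) in f_i, and replace dx_i by d F_i = (∂F_i/∂u) du + (∂F_i/∂v) dv.
  For the x component: f_1(F) = u*(-2*u - v); d F_1 = (-v) du + (-u) dv
  For the y component: f_2(F) = -2*u*v; d F_2 = (-2*u) du + (0) dv
Combining and collecting du, dv coefficients:
  coeff of du: u*v*(6*u + v)
  coeff of dv: u^2*(2*u + v)
F^* omega = (u*v*(6*u + v)) du + (u^2*(2*u + v)) dv.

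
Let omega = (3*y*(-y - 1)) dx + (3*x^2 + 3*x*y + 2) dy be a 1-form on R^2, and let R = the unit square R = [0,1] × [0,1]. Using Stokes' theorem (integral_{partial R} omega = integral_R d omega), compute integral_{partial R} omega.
integral_(partial R) omega = 21/2

Stokes: integral_partial_R omega = integral_R d omega with d omega = (∂Q/∂x - ∂P/∂y) dx ∧ dy.
  ∂Q/∂x = 6*x + 3*y
  ∂P/∂y = -6*y - 3
  integrand = ∂Q/∂x - ∂P/∂y = 6*x + 9*y + 3.
Integrating over R: integral_0^1 integral_0^1 (6*x + 9*y + 3) dx dy = 21/2.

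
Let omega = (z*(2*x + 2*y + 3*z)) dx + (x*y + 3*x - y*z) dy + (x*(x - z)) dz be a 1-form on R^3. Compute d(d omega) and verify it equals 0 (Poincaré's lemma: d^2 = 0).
d(d omega) = 0

Step 1: d omega = sum_{i<j} (∂f_j/∂x_i - ∂f_i/∂x_j) dx_i ∧ dx_j:
  coeff of dx ∧ dy: y - 2*z + 3
  coeff of dx ∧ dz: -2*y - 7*z
  coeff of dy ∧ dz: y
Step 2: Apply d again to each 2-form coefficient. The only possible 3-form in R^3 is dx ∧ dy ∧ dz, with coefficient
  ∂(coeff of dy∧dz)/∂x - ∂(coeff of dx∧dz)/∂y + ∂(coeff of dx∧dy)/∂z
  = ∂/∂x (y) - ∂/∂y (-2*y - 7*z) + ∂/∂z (y - 2*z + 3).
Each of these terms simplifies to sums of mixed partials that cancel in pairs. The result is 0 (by equality of mixed partials for smooth functions — Schwarz / Clairaut).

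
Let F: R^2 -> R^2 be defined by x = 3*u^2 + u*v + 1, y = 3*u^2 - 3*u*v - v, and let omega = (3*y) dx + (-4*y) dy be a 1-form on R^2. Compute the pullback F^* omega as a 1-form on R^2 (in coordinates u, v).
F^* omega = (-18*u^3 + 63*u^2*v - 45*u*v^2 + 6*u*v - 15*v^2) du + (45*u^3 - 45*u^2*v + 12*u^2 - 27*u*v - 4*v) dv

Using F^*(f dg) = (f ∘ F) d(g ∘ F), substitute each coordinate x_i by F_i(u, v) in f_i, and replace dx_i by d F_i = (∂F_i/∂u) du + (∂F_i/∂v) dv.
  For the x component: f_1(F) = 9*u^2 - 9*u*v - 3*v; d F_1 = (6*u + v) du + (u) dv
  For the y component: f_2(F) = -12*u^2 + 12*u*v + 4*v; d F_2 = (6*u - 3*v) du + (-3*u - 1) dv
Combining and collecting du, dv coefficients:
  coeff of du: -18*u^3 + 63*u^2*v - 45*u*v^2 + 6*u*v - 15*v^2
  coeff of dv: 45*u^3 - 45*u^2*v + 12*u^2 - 27*u*v - 4*v
F^* omega = (-18*u^3 + 63*u^2*v - 45*u*v^2 + 6*u*v - 15*v^2) du + (45*u^3 - 45*u^2*v + 12*u^2 - 27*u*v - 4*v) dv.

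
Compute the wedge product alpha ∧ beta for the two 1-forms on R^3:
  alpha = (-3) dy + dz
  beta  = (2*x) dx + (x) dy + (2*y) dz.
alpha ∧ beta = (6*x) dx ∧ dy + (-x - 6*y) dy ∧ dz + (-2*x) dx ∧ dz

Distribute the wedge, using dx_i ∧ dx_j = -dx_j ∧ dx_i and dx_i ∧ dx_i = 0. For each pair (i, j) with i < j, the coefficient of dx_i ∧ dx_j in alpha ∧ beta is (alpha_i * beta_j - alpha_j * beta_i). Collecting: alpha ∧ beta = (6*x) dx ∧ dy + (-x - 6*y) dy ∧ dz + (-2*x) dx ∧ dz.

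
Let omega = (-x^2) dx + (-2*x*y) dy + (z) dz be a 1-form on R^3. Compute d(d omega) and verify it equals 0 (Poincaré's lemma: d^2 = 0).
d(d omega) = 0

Step 1: d omega = sum_{i<j} (∂f_j/∂x_i - ∂f_i/∂x_j) dx_i ∧ dx_j:
  coeff of dx ∧ dy: -2*y
  coeff of dx ∧ dz: 0
  coeff of dy ∧ dz: 0
Step 2: Apply d again to each 2-form coefficient. The only possible 3-form in R^3 is dx ∧ dy ∧ dz, with coefficient
  ∂(coeff of dy∧dz)/∂x - ∂(coeff of dx∧dz)/∂y + ∂(coeff of dx∧dy)/∂z
  = ∂/∂x (0) - ∂/∂y (0) + ∂/∂z (-2*y).
Each of these terms simplifies to sums of mixed partials that cancel in pairs. The result is 0 (by equality of mixed partials for smooth functions — Schwarz / Clairaut).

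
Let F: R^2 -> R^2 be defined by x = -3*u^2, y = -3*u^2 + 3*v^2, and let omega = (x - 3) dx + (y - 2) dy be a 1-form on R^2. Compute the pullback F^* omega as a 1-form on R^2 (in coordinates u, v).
F^* omega = (6*u*(6*u^2 - 3*v^2 + 5)) du + (6*v*(-3*u^2 + 3*v^2 - 2)) dv

Using F^*(f dg) = (f ∘ F) d(g ∘ F), substitute each coordinate x_i by F_i(u, v) in f_i, and replace dx_i by d F_i = (∂F_i/∂u) du + (∂F_i/∂v) dv.
  For the x component: f_1(F) = -3*u^2 - 3; d F_1 = (-6*u) du + (0) dv
  For the y component: f_2(F) = -3*u^2 + 3*v^2 - 2; d F_2 = (-6*u) du + (6*v) dv
Combining and collecting du, dv coefficients:
  coeff of du: 6*u*(6*u^2 - 3*v^2 + 5)
  coeff of dv: 6*v*(-3*u^2 + 3*v^2 - 2)
F^* omega = (6*u*(6*u^2 - 3*v^2 + 5)) du + (6*v*(-3*u^2 + 3*v^2 - 2)) dv.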